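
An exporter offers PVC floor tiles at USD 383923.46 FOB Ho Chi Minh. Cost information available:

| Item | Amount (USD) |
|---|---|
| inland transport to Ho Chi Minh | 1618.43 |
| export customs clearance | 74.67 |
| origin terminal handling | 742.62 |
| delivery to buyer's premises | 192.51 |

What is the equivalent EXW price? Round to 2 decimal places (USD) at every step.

Not relevant to the conversion: delivery — on the buyer under both terms; not part of either seller's price.
From FOB to EXW, the seller no longer bears: inland to port, export clearance, origin terminal.
EXW price = 383923.46 − 1618.43 − 74.67 − 742.62 = 381487.74

EXW price: USD 381487.74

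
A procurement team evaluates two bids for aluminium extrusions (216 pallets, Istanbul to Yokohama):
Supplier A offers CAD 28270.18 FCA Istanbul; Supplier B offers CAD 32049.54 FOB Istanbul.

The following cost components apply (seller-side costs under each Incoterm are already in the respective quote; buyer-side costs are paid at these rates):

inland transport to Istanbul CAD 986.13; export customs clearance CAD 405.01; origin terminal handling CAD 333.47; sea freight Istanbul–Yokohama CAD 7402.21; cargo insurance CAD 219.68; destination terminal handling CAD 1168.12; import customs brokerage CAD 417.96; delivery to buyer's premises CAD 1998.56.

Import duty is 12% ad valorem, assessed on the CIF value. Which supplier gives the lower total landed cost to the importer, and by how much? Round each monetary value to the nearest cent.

Supplier A is cheaper by CAD 3859.40

Supplier A (FCA):
CIF value = FCA price + origin terminal + freight + insurance = 28270.18 + 333.47 + 7402.21 + 219.68 = 36225.54
Import duty = 36225.54 × 12% = 4347.06
Buyer bears (A): 333.47 + 7402.21 + 219.68 + 1168.12 + 417.96 + 1998.56 = 11540.00
Landed cost (A) = invoice 28270.18 + 11540.00 + duty 4347.06 = 44157.24
Supplier B (FOB):
CIF value = FOB price + freight + insurance = 32049.54 + 7402.21 + 219.68 = 39671.43
Import duty = 39671.43 × 12% = 4760.57
Buyer bears (B): 7402.21 + 219.68 + 1168.12 + 417.96 + 1998.56 = 11206.53
Landed cost (B) = invoice 32049.54 + 11206.53 + duty 4760.57 = 48016.64
Difference = |44157.24 − 48016.64| = 3859.40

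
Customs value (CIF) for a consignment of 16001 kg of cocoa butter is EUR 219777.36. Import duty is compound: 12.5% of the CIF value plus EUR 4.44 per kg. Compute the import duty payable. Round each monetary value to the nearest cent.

Import duty: EUR 98516.61

Ad valorem component: 219777.36 × 12.5% = 27472.17
Specific component: 16001 × 4.44 = 71044.44
Import duty = 27472.17 + 71044.44 = 98516.61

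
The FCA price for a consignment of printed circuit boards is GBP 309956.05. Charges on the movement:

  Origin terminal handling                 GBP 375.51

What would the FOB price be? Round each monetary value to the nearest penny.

From FCA to FOB, the seller additionally bears: origin terminal.
FOB price = 309956.05 + 375.51 = 310331.56

FOB price: GBP 310331.56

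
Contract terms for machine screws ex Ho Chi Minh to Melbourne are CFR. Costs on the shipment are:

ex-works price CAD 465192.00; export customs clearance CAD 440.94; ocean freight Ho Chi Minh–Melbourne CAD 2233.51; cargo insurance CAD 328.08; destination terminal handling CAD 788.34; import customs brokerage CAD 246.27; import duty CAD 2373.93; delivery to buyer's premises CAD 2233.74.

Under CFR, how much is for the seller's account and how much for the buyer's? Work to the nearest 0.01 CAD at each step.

CFR: the seller pays costs through ocean freight to the destination port, but not insurance.
Seller's account: goods 465192.00 + export clearance 440.94 + freight 2233.51 = 467866.45
Buyer's account: insurance 328.08 + destination terminal 788.34 + brokerage 246.27 + duty 2373.93 + delivery 2233.74 = 5970.36

Seller: CAD 467866.45; buyer: CAD 5970.36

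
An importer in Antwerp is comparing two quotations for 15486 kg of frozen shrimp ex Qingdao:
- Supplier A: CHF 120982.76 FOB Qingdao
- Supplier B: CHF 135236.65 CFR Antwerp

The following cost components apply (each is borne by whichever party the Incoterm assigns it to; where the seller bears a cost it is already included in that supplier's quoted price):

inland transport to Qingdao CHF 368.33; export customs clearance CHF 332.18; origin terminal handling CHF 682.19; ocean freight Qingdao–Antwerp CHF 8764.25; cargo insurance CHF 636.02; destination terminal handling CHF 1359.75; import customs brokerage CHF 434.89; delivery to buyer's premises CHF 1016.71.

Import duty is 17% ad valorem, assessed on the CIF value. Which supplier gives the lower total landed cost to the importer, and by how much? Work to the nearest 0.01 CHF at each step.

Supplier A (FOB):
CIF value = FOB price + freight + insurance = 120982.76 + 8764.25 + 636.02 = 130383.03
Import duty = 130383.03 × 17% = 22165.12
Buyer bears (A): 8764.25 + 636.02 + 1359.75 + 434.89 + 1016.71 = 12211.62
Landed cost (A) = invoice 120982.76 + 12211.62 + duty 22165.12 = 155359.50
Supplier B (CFR):
CIF value = CFR price + insurance = 135236.65 + 636.02 = 135872.67
Import duty = 135872.67 × 17% = 23098.35
Buyer bears (B): 636.02 + 1359.75 + 434.89 + 1016.71 = 3447.37
Landed cost (B) = invoice 135236.65 + 3447.37 + duty 23098.35 = 161782.37
Difference = |155359.50 − 161782.37| = 6422.87

Supplier A is cheaper by CHF 6422.87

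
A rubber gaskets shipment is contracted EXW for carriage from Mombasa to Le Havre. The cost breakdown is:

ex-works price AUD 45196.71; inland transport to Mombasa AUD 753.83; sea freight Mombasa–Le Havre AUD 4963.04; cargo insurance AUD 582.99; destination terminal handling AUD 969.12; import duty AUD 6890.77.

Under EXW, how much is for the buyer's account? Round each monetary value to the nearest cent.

EXW: the seller makes goods available at their premises; the buyer bears all onward costs.
Seller's account: goods 45196.71 = 45196.71
Buyer's account: inland to port 753.83 + freight 4963.04 + insurance 582.99 + destination terminal 969.12 + duty 6890.77 = 14159.75

Buyer's account: AUD 14159.75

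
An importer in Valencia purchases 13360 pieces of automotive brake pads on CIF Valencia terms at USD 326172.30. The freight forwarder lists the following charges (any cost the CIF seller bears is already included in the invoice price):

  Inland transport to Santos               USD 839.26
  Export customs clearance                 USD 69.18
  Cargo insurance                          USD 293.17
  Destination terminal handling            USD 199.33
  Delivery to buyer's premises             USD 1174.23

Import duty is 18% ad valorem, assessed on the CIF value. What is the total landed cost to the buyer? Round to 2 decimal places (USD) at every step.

Total landed cost: USD 386256.87

CIF: the seller pays costs through ocean freight and marine insurance to the destination port.
Already in the invoice (seller's account under CIF): inland to port, export clearance, insurance — exclude.
The CIF price already equals the CIF value: 326172.30
Import duty = 326172.30 × 18% = 58711.01
Buyer bears: destination terminal 199.33 + delivery 1174.23 + duty 58711.01 = 60084.57
Landed cost = invoice 326172.30 + 60084.57 = 386256.87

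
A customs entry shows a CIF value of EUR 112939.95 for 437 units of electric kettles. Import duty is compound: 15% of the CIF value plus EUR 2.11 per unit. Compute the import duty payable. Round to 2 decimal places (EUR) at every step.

Import duty: EUR 17863.06

Ad valorem component: 112939.95 × 15% = 16940.99
Specific component: 437 × 2.11 = 922.07
Import duty = 16940.99 + 922.07 = 17863.06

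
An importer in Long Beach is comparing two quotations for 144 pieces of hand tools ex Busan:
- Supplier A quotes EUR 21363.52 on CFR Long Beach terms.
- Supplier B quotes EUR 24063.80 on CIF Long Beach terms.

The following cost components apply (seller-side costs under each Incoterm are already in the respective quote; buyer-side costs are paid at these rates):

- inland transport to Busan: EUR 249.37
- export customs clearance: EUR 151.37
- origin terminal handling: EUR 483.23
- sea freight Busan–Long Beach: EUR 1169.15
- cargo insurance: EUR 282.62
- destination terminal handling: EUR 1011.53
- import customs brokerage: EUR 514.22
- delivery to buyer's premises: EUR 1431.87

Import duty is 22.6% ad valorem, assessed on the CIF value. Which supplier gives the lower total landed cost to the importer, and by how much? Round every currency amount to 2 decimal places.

Supplier A is cheaper by EUR 2964.05

Supplier A (CFR):
CIF value = CFR price + insurance = 21363.52 + 282.62 = 21646.14
Import duty = 21646.14 × 22.6% = 4892.03
Buyer bears (A): 282.62 + 1011.53 + 514.22 + 1431.87 = 3240.24
Landed cost (A) = invoice 21363.52 + 3240.24 + duty 4892.03 = 29495.79
Supplier B (CIF):
The CIF price already equals the CIF value: 24063.80
Import duty = 24063.80 × 22.6% = 5438.42
Buyer bears (B): 1011.53 + 514.22 + 1431.87 = 2957.62
Landed cost (B) = invoice 24063.80 + 2957.62 + duty 5438.42 = 32459.84
Difference = |29495.79 − 32459.84| = 2964.05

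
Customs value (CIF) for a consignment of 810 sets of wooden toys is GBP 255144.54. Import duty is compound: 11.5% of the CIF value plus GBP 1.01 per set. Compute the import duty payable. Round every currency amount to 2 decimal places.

Import duty: GBP 30159.72

Ad valorem component: 255144.54 × 11.5% = 29341.62
Specific component: 810 × 1.01 = 818.10
Import duty = 29341.62 + 818.10 = 30159.72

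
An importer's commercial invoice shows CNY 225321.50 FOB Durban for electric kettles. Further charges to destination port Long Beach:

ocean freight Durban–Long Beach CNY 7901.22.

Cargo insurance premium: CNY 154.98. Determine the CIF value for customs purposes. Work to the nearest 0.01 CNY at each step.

CIF value: CNY 233377.70

CIF = FOB price + freight + insurance
CIF = 225321.50 + 7901.22 + 154.98 = 233377.70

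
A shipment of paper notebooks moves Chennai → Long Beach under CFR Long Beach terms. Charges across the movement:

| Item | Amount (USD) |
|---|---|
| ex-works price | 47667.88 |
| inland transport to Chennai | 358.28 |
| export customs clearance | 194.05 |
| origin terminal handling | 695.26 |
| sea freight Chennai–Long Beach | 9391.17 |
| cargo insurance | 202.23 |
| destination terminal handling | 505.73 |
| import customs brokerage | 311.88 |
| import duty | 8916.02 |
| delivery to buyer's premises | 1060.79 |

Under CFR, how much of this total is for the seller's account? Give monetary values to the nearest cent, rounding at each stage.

Seller's account: USD 58306.64

CFR: the seller pays costs through ocean freight to the destination port, but not insurance.
Seller's account: goods 47667.88 + inland to port 358.28 + export clearance 194.05 + origin terminal 695.26 + freight 9391.17 = 58306.64
Buyer's account: insurance 202.23 + destination terminal 505.73 + brokerage 311.88 + duty 8916.02 + delivery 1060.79 = 10996.65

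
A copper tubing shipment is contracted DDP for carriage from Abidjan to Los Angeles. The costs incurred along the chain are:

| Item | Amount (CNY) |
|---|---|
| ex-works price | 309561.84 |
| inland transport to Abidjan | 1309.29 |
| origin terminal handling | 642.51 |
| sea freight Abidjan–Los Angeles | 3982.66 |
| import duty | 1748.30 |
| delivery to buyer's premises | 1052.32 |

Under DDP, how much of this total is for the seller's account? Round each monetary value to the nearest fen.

DDP: the seller bears all costs including import duty.
Seller's account: goods 309561.84 + inland to port 1309.29 + origin terminal 642.51 + freight 3982.66 + duty 1748.30 + delivery 1052.32 = 318296.92
Buyer's account: 0.00

Seller's account: CNY 318296.92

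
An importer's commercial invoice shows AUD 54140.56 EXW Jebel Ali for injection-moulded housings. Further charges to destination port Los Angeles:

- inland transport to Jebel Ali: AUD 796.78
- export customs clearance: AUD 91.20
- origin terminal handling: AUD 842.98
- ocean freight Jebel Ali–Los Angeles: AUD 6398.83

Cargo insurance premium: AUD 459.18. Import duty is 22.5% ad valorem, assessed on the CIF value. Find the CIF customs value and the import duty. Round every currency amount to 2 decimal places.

CIF = EXW price + pre-shipment costs + freight + insurance
CIF = 54140.56 + 796.78 + 91.20 + 842.98 + 6398.83 + 459.18 = 62729.53
Import duty = 62729.53 × 22.5% = 14114.14

CIF value: AUD 62729.53; import duty: AUD 14114.14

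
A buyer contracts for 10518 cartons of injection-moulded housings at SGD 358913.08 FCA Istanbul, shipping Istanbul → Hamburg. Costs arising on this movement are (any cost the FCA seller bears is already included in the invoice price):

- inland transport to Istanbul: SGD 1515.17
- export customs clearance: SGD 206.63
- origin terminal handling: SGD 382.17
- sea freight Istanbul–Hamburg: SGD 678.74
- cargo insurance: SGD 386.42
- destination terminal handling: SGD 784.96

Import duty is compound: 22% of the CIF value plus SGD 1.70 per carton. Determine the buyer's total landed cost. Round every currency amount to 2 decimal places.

FCA: the seller delivers export-cleared goods to the carrier; the buyer bears costs from that point.
Already in the invoice (seller's account under FCA): inland to port, export clearance — exclude.
CIF value = FCA price + origin terminal + freight + insurance = 358913.08 + 382.17 + 678.74 + 386.42 = 360360.41
Ad valorem component: 360360.41 × 22% = 79279.29
Specific component: 10518 × 1.70 = 17880.60
Import duty = 79279.29 + 17880.60 = 97159.89
Buyer bears: origin terminal 382.17 + freight 678.74 + insurance 386.42 + destination terminal 784.96 + duty 97159.89 = 99392.18
Landed cost = invoice 358913.08 + 99392.18 = 458305.26

Total landed cost: SGD 458305.26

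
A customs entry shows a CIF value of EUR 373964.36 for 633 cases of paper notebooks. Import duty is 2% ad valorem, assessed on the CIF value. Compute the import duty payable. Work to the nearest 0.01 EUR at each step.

Import duty: EUR 7479.29

Import duty = 373964.36 × 2% = 7479.29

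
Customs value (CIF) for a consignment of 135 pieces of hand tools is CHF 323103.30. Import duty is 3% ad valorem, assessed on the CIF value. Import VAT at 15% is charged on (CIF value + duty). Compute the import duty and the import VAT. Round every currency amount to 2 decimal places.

Import duty = 323103.30 × 3% = 9693.10
VAT base = CIF + duty = 323103.30 + 9693.10 = 332796.40
Import VAT = 332796.40 × 15% = 49919.46

Import duty: CHF 9693.10; import VAT: CHF 49919.46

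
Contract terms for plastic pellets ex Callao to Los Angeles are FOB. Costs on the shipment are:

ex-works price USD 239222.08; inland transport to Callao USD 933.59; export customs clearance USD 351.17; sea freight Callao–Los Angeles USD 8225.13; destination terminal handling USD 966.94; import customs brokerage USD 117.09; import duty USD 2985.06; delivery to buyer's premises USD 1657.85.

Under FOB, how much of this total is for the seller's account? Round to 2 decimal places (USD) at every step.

FOB: the seller bears costs until goods are on board at the origin port; the buyer bears freight, insurance and all costs thereafter.
Seller's account: goods 239222.08 + inland to port 933.59 + export clearance 351.17 = 240506.84
Buyer's account: freight 8225.13 + destination terminal 966.94 + brokerage 117.09 + duty 2985.06 + delivery 1657.85 = 13952.07

Seller's account: USD 240506.84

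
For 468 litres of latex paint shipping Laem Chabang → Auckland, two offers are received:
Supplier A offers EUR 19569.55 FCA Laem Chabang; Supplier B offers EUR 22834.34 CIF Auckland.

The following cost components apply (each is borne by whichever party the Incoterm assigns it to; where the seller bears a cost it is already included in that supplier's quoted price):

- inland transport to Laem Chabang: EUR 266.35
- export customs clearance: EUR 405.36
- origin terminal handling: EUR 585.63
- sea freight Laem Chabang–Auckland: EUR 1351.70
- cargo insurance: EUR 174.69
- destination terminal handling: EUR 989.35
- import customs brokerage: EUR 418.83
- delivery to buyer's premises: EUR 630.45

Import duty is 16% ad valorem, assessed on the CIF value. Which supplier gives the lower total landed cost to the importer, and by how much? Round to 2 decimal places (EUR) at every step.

Supplier A (FCA):
CIF value = FCA price + origin terminal + freight + insurance = 19569.55 + 585.63 + 1351.70 + 174.69 = 21681.57
Import duty = 21681.57 × 16% = 3469.05
Buyer bears (A): 585.63 + 1351.70 + 174.69 + 989.35 + 418.83 + 630.45 = 4150.65
Landed cost (A) = invoice 19569.55 + 4150.65 + duty 3469.05 = 27189.25
Supplier B (CIF):
The CIF price already equals the CIF value: 22834.34
Import duty = 22834.34 × 16% = 3653.49
Buyer bears (B): 989.35 + 418.83 + 630.45 = 2038.63
Landed cost (B) = invoice 22834.34 + 2038.63 + duty 3653.49 = 28526.46
Difference = |27189.25 − 28526.46| = 1337.21

Supplier A is cheaper by EUR 1337.21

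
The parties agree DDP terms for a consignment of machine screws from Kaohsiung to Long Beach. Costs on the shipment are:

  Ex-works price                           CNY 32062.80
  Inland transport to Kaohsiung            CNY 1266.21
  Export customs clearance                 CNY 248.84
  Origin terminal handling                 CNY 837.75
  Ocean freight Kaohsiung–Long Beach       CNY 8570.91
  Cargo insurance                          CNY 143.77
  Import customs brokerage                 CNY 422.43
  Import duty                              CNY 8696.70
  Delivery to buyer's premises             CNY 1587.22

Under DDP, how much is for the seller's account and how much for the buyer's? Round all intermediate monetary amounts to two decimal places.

Seller: CNY 53836.63; buyer: CNY 0.00

DDP: the seller bears all costs including import duty.
Seller's account: goods 32062.80 + inland to port 1266.21 + export clearance 248.84 + origin terminal 837.75 + freight 8570.91 + insurance 143.77 + brokerage 422.43 + duty 8696.70 + delivery 1587.22 = 53836.63
Buyer's account: 0.00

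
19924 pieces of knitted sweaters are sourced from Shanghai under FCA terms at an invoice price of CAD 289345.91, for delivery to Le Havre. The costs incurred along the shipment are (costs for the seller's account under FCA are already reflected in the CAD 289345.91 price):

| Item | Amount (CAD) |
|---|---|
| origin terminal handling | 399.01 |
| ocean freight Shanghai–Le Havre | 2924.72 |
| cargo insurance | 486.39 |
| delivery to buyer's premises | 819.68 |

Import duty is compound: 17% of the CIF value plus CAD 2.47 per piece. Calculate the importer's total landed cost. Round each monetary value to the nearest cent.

FCA: the seller delivers export-cleared goods to the carrier; the buyer bears costs from that point.
CIF value = FCA price + origin terminal + freight + insurance = 289345.91 + 399.01 + 2924.72 + 486.39 = 293156.03
Ad valorem component: 293156.03 × 17% = 49836.53
Specific component: 19924 × 2.47 = 49212.28
Import duty = 49836.53 + 49212.28 = 99048.81
Buyer bears: origin terminal 399.01 + freight 2924.72 + insurance 486.39 + delivery 819.68 + duty 99048.81 = 103678.61
Landed cost = invoice 289345.91 + 103678.61 = 393024.52

Total landed cost: CAD 393024.52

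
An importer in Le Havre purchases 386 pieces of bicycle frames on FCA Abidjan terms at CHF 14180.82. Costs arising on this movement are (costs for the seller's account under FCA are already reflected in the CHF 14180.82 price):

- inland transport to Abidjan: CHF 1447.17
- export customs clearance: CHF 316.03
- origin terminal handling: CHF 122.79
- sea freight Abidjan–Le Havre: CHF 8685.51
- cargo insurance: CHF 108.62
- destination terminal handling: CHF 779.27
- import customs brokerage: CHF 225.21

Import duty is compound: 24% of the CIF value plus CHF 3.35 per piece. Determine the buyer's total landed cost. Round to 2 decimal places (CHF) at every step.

Total landed cost: CHF 30938.78

FCA: the seller delivers export-cleared goods to the carrier; the buyer bears costs from that point.
Already in the invoice (seller's account under FCA): inland to port, export clearance — exclude.
CIF value = FCA price + origin terminal + freight + insurance = 14180.82 + 122.79 + 8685.51 + 108.62 = 23097.74
Ad valorem component: 23097.74 × 24% = 5543.46
Specific component: 386 × 3.35 = 1293.10
Import duty = 5543.46 + 1293.10 = 6836.56
Buyer bears: origin terminal 122.79 + freight 8685.51 + insurance 108.62 + destination terminal 779.27 + brokerage 225.21 + duty 6836.56 = 16757.96
Landed cost = invoice 14180.82 + 16757.96 = 30938.78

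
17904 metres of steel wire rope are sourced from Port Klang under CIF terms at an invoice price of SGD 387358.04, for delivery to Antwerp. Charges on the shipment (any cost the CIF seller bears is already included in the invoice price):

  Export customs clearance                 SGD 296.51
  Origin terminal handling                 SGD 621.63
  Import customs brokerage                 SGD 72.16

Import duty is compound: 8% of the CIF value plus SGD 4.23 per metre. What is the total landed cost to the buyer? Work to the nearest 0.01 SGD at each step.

CIF: the seller pays costs through ocean freight and marine insurance to the destination port.
Already in the invoice (seller's account under CIF): export clearance, origin terminal — exclude.
The CIF price already equals the CIF value: 387358.04
Ad valorem component: 387358.04 × 8% = 30988.64
Specific component: 17904 × 4.23 = 75733.92
Import duty = 30988.64 + 75733.92 = 106722.56
Buyer bears: brokerage 72.16 + duty 106722.56 = 106794.72
Landed cost = invoice 387358.04 + 106794.72 = 494152.76

Total landed cost: SGD 494152.76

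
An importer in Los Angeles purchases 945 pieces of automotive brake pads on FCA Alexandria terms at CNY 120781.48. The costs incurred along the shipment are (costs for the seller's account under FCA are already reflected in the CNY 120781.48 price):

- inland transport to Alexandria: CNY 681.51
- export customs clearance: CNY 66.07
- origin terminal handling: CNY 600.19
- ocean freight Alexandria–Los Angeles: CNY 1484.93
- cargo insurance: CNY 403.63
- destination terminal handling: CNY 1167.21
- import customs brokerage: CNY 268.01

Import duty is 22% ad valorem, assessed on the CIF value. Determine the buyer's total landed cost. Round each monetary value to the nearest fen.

Total landed cost: CNY 151824.90

FCA: the seller delivers export-cleared goods to the carrier; the buyer bears costs from that point.
Already in the invoice (seller's account under FCA): inland to port, export clearance — exclude.
CIF value = FCA price + origin terminal + freight + insurance = 120781.48 + 600.19 + 1484.93 + 403.63 = 123270.23
Import duty = 123270.23 × 22% = 27119.45
Buyer bears: origin terminal 600.19 + freight 1484.93 + insurance 403.63 + destination terminal 1167.21 + brokerage 268.01 + duty 27119.45 = 31043.42
Landed cost = invoice 120781.48 + 31043.42 = 151824.90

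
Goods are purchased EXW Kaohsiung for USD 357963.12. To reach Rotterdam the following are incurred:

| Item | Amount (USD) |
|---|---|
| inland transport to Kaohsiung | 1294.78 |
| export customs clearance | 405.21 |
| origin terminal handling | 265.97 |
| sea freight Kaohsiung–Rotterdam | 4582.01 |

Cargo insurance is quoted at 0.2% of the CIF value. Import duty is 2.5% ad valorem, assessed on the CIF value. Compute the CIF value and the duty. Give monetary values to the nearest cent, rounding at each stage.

Let C be the CIF value. C = EXW price + pre-shipment costs + freight + 0.2% × C
C − 0.2% × C = 357963.12 + 1294.78 + 405.21 + 265.97 + 4582.01
0.998 × C = 364511.09
C = 364511.09 / 0.998 = 365241.57
Insurance premium = 0.2% × 365241.57 = 730.48
Import duty = 365241.57 × 2.5% = 9131.04

CIF value: USD 365241.57; import duty: USD 9131.04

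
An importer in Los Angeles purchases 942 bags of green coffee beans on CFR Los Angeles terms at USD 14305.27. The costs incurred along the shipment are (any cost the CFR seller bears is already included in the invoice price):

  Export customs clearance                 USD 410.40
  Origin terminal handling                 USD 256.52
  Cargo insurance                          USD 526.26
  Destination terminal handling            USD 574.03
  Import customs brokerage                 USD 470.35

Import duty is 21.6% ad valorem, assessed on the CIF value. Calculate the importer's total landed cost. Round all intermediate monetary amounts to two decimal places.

CFR: the seller pays costs through ocean freight to the destination port, but not insurance.
Already in the invoice (seller's account under CFR): export clearance, origin terminal — exclude.
CIF value = CFR price + insurance = 14305.27 + 526.26 = 14831.53
Import duty = 14831.53 × 21.6% = 3203.61
Buyer bears: insurance 526.26 + destination terminal 574.03 + brokerage 470.35 + duty 3203.61 = 4774.25
Landed cost = invoice 14305.27 + 4774.25 = 19079.52

Total landed cost: USD 19079.52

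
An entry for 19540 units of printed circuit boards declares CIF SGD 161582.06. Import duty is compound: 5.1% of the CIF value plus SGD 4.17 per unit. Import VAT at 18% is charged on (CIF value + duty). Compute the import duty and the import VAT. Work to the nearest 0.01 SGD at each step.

Import duty: SGD 89722.49; import VAT: SGD 45234.82

Ad valorem component: 161582.06 × 5.1% = 8240.69
Specific component: 19540 × 4.17 = 81481.80
Import duty = 8240.69 + 81481.80 = 89722.49
VAT base = CIF + duty = 161582.06 + 89722.49 = 251304.55
Import VAT = 251304.55 × 18% = 45234.82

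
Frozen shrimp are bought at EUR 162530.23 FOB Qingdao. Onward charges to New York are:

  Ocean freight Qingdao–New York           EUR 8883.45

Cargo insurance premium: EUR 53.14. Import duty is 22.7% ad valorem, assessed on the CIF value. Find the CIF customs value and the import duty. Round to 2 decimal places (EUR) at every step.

CIF value: EUR 171466.82; import duty: EUR 38922.97

CIF = FOB price + freight + insurance
CIF = 162530.23 + 8883.45 + 53.14 = 171466.82
Import duty = 171466.82 × 22.7% = 38922.97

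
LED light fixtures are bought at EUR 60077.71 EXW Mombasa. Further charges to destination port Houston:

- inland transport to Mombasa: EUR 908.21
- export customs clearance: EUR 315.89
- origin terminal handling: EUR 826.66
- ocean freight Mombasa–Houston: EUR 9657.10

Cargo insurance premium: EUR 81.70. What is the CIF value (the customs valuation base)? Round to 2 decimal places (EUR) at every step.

CIF = EXW price + pre-shipment costs + freight + insurance
CIF = 60077.71 + 908.21 + 315.89 + 826.66 + 9657.10 + 81.70 = 71867.27

CIF value: EUR 71867.27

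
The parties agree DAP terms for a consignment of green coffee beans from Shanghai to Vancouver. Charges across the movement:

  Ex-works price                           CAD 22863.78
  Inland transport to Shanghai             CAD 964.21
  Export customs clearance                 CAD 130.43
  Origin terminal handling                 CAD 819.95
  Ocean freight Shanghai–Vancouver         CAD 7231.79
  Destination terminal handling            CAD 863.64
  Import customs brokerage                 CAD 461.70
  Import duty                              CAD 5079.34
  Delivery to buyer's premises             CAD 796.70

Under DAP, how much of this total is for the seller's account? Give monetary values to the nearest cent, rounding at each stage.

DAP: the seller bears all costs to the named destination except import duty and clearance.
Seller's account: goods 22863.78 + inland to port 964.21 + export clearance 130.43 + origin terminal 819.95 + freight 7231.79 + destination terminal 863.64 + delivery 796.70 = 33670.50
Buyer's account: brokerage 461.70 + duty 5079.34 = 5541.04

Seller's account: CAD 33670.50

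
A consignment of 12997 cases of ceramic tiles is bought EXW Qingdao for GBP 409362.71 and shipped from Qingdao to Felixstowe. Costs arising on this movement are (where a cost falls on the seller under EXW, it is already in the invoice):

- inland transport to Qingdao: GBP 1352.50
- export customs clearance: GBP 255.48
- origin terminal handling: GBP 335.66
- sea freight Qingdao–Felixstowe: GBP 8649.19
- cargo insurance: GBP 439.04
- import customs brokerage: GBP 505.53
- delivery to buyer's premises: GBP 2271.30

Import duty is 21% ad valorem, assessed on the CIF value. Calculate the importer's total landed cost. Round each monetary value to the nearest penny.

Total landed cost: GBP 511454.27

EXW: the seller makes goods available at their premises; the buyer bears all onward costs.
CIF value = EXW price + inland to port + export clearance + origin terminal + freight + insurance = 409362.71 + 1352.50 + 255.48 + 335.66 + 8649.19 + 439.04 = 420394.58
Import duty = 420394.58 × 21% = 88282.86
Buyer bears: inland to port 1352.50 + export clearance 255.48 + origin terminal 335.66 + freight 8649.19 + insurance 439.04 + brokerage 505.53 + delivery 2271.30 + duty 88282.86 = 102091.56
Landed cost = invoice 409362.71 + 102091.56 = 511454.27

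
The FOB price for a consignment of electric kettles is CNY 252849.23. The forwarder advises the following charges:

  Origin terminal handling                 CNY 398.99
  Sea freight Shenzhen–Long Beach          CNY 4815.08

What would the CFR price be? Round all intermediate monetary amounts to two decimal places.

CFR price: CNY 257664.31

Not relevant to the conversion: origin terminal — on the seller under both FOB and CFR; already in the FOB price and stays in the CFR price.
From FOB to CFR, the seller additionally bears: freight.
CFR price = 252849.23 + 4815.08 = 257664.31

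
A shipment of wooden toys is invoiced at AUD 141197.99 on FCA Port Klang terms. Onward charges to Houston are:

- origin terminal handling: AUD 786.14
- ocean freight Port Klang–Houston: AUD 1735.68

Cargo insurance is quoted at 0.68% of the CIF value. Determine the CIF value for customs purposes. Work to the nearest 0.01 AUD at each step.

CIF value: AUD 144703.80

Let C be the CIF value. C = FCA price + pre-shipment costs + freight + 0.68% × C
C − 0.68% × C = 141197.99 + 786.14 + 1735.68
0.9932 × C = 143719.81
C = 143719.81 / 0.9932 = 144703.80
Insurance premium = 0.68% × 144703.80 = 983.99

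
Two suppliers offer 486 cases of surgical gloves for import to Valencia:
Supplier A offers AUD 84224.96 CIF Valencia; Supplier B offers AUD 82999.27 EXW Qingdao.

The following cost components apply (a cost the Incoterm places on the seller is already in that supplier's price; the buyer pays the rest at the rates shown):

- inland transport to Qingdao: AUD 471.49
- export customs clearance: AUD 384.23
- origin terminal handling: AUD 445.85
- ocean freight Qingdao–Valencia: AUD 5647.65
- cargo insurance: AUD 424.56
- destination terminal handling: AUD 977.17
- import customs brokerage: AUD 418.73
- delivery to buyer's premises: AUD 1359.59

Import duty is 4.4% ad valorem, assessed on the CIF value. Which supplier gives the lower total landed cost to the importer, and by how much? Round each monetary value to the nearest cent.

Supplier A (CIF):
The CIF price already equals the CIF value: 84224.96
Import duty = 84224.96 × 4.4% = 3705.90
Buyer bears (A): 977.17 + 418.73 + 1359.59 = 2755.49
Landed cost (A) = invoice 84224.96 + 2755.49 + duty 3705.90 = 90686.35
Supplier B (EXW):
CIF value = EXW price + inland to port + export clearance + origin terminal + freight + insurance = 82999.27 + 471.49 + 384.23 + 445.85 + 5647.65 + 424.56 = 90373.05
Import duty = 90373.05 × 4.4% = 3976.41
Buyer bears (B): 471.49 + 384.23 + 445.85 + 5647.65 + 424.56 + 977.17 + 418.73 + 1359.59 = 10129.27
Landed cost (B) = invoice 82999.27 + 10129.27 + duty 3976.41 = 97104.95
Difference = |90686.35 − 97104.95| = 6418.60

Supplier A is cheaper by AUD 6418.60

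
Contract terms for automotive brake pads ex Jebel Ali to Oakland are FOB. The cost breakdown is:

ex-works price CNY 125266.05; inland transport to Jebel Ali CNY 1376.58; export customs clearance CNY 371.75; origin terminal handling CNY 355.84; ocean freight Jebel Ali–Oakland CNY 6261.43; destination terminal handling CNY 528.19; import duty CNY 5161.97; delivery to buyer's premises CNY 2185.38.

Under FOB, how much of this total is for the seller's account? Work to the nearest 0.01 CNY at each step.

FOB: the seller bears costs until goods are on board at the origin port; the buyer bears freight, insurance and all costs thereafter.
Seller's account: goods 125266.05 + inland to port 1376.58 + export clearance 371.75 + origin terminal 355.84 = 127370.22
Buyer's account: freight 6261.43 + destination terminal 528.19 + duty 5161.97 + delivery 2185.38 = 14136.97

Seller's account: CNY 127370.22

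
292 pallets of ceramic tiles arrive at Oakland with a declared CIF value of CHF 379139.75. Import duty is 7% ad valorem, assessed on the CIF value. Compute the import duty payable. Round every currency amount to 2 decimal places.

Import duty = 379139.75 × 7% = 26539.78

Import duty: CHF 26539.78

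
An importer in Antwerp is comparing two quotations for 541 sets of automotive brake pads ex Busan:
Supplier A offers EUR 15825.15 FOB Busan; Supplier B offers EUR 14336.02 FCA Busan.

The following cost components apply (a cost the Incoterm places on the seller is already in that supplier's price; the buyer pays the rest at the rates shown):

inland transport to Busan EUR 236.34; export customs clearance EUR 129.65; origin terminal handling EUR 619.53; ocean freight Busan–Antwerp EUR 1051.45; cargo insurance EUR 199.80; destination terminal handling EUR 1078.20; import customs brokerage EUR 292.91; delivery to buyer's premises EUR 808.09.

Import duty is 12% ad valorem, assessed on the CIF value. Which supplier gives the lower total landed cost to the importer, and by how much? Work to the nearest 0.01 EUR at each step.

Supplier A (FOB):
CIF value = FOB price + freight + insurance = 15825.15 + 1051.45 + 199.80 = 17076.40
Import duty = 17076.40 × 12% = 2049.17
Buyer bears (A): 1051.45 + 199.80 + 1078.20 + 292.91 + 808.09 = 3430.45
Landed cost (A) = invoice 15825.15 + 3430.45 + duty 2049.17 = 21304.77
Supplier B (FCA):
CIF value = FCA price + origin terminal + freight + insurance = 14336.02 + 619.53 + 1051.45 + 199.80 = 16206.80
Import duty = 16206.80 × 12% = 1944.82
Buyer bears (B): 619.53 + 1051.45 + 199.80 + 1078.20 + 292.91 + 808.09 = 4049.98
Landed cost (B) = invoice 14336.02 + 4049.98 + duty 1944.82 = 20330.82
Difference = |21304.77 − 20330.82| = 973.95

Supplier B is cheaper by EUR 973.95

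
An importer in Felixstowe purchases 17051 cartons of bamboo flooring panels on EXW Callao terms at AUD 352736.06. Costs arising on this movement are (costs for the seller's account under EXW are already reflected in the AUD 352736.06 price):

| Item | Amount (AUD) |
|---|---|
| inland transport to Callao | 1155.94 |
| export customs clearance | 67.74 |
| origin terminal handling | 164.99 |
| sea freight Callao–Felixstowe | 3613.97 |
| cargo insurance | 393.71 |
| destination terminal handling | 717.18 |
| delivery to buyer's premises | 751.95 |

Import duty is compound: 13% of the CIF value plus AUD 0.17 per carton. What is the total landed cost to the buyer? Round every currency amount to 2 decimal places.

EXW: the seller makes goods available at their premises; the buyer bears all onward costs.
CIF value = EXW price + inland to port + export clearance + origin terminal + freight + insurance = 352736.06 + 1155.94 + 67.74 + 164.99 + 3613.97 + 393.71 = 358132.41
Ad valorem component: 358132.41 × 13% = 46557.21
Specific component: 17051 × 0.17 = 2898.67
Import duty = 46557.21 + 2898.67 = 49455.88
Buyer bears: inland to port 1155.94 + export clearance 67.74 + origin terminal 164.99 + freight 3613.97 + insurance 393.71 + destination terminal 717.18 + delivery 751.95 + duty 49455.88 = 56321.36
Landed cost = invoice 352736.06 + 56321.36 = 409057.42

Total landed cost: AUD 409057.42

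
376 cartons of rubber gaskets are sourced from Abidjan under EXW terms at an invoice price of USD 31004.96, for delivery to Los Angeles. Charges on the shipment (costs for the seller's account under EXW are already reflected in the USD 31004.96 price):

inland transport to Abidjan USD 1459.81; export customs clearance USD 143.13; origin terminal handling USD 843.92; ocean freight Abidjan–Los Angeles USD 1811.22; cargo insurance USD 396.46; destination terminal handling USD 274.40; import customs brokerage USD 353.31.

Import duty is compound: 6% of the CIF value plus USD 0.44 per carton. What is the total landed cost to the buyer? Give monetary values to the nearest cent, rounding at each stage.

EXW: the seller makes goods available at their premises; the buyer bears all onward costs.
CIF value = EXW price + inland to port + export clearance + origin terminal + freight + insurance = 31004.96 + 1459.81 + 143.13 + 843.92 + 1811.22 + 396.46 = 35659.50
Ad valorem component: 35659.50 × 6% = 2139.57
Specific component: 376 × 0.44 = 165.44
Import duty = 2139.57 + 165.44 = 2305.01
Buyer bears: inland to port 1459.81 + export clearance 143.13 + origin terminal 843.92 + freight 1811.22 + insurance 396.46 + destination terminal 274.40 + brokerage 353.31 + duty 2305.01 = 7587.26
Landed cost = invoice 31004.96 + 7587.26 = 38592.22

Total landed cost: USD 38592.22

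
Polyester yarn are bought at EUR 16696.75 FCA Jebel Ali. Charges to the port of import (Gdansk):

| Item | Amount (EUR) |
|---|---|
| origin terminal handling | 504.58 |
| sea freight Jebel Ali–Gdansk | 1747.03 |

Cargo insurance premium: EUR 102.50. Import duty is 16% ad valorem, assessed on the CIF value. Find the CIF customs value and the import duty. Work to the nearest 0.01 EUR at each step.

CIF value: EUR 19050.86; import duty: EUR 3048.14

CIF = FCA price + pre-shipment costs + freight + insurance
CIF = 16696.75 + 504.58 + 1747.03 + 102.50 = 19050.86
Import duty = 19050.86 × 16% = 3048.14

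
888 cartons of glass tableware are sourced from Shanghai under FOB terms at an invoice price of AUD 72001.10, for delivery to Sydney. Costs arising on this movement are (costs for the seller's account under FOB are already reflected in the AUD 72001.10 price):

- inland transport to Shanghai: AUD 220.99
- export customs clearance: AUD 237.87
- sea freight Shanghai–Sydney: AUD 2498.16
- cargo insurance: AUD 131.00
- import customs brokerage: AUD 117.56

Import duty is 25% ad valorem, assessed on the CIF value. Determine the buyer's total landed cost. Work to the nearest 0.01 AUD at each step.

FOB: the seller bears costs until goods are on board at the origin port; the buyer bears freight, insurance and all costs thereafter.
Already in the invoice (seller's account under FOB): inland to port, export clearance — exclude.
CIF value = FOB price + freight + insurance = 72001.10 + 2498.16 + 131.00 = 74630.26
Import duty = 74630.26 × 25% = 18657.57
Buyer bears: freight 2498.16 + insurance 131.00 + brokerage 117.56 + duty 18657.57 = 21404.29
Landed cost = invoice 72001.10 + 21404.29 = 93405.39

Total landed cost: AUD 93405.39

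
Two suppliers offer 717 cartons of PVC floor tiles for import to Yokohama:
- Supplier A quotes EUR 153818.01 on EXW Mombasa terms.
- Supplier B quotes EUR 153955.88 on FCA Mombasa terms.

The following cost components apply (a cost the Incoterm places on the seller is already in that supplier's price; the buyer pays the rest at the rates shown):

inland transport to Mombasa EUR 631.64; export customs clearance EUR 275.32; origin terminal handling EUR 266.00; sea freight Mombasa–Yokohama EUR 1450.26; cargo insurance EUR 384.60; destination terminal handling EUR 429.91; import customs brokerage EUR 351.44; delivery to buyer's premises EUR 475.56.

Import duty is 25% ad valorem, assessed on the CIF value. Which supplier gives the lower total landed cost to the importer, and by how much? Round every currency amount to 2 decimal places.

Supplier B is cheaper by EUR 961.36

Supplier A (EXW):
CIF value = EXW price + inland to port + export clearance + origin terminal + freight + insurance = 153818.01 + 631.64 + 275.32 + 266.00 + 1450.26 + 384.60 = 156825.83
Import duty = 156825.83 × 25% = 39206.46
Buyer bears (A): 631.64 + 275.32 + 266.00 + 1450.26 + 384.60 + 429.91 + 351.44 + 475.56 = 4264.73
Landed cost (A) = invoice 153818.01 + 4264.73 + duty 39206.46 = 197289.20
Supplier B (FCA):
CIF value = FCA price + origin terminal + freight + insurance = 153955.88 + 266.00 + 1450.26 + 384.60 = 156056.74
Import duty = 156056.74 × 25% = 39014.19
Buyer bears (B): 266.00 + 1450.26 + 384.60 + 429.91 + 351.44 + 475.56 = 3357.77
Landed cost (B) = invoice 153955.88 + 3357.77 + duty 39014.19 = 196327.84
Difference = |197289.20 − 196327.84| = 961.36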